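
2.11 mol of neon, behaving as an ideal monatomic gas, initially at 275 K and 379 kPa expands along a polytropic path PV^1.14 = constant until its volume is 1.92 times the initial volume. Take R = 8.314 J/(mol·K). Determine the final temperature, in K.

251 K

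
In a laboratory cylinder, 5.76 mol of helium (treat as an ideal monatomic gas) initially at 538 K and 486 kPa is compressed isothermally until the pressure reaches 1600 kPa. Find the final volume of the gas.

16.1 L

V₁ = nRT₁/P₁ = 5.76×8.314×538/486 = 53.0 L.
Isothermal: T stays 538 K; PV = const ⇒ V₂ = 16.1 L, P₂ = 1600 kPa.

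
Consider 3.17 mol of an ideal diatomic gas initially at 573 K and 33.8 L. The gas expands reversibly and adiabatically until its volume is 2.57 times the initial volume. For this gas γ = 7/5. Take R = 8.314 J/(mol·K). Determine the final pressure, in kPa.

119 kPa

P₁ = nRT₁/V₁ = 3.17×8.314×573/33.8 = 447 kPa.
Adiabatic: TV^(γ−1) = const ⇒ T₂ = 573×(0.389)^0.400 = 393 K; PV^γ = const ⇒ P₂ = 119 kPa.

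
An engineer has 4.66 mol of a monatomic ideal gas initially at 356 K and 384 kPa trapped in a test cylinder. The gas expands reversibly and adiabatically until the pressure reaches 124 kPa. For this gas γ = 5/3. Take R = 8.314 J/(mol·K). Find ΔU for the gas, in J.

-7530 J

V₁ = nRT₁/P₁ = 4.66×8.314×356/384 = 35.9 L.
Adiabatic: T₂/T₁ = (P₂/P₁)^((γ−1)/γ) ⇒ T₂ = 356×(0.323)^0.400 = 227 K; V₂ = 70.8 L.
For an ideal gas ΔU = nCvΔT with Cv = (3/2)R = 12.5 J/(mol·K).
ΔU = 4.66×12.5×(227−356) = -7530 J.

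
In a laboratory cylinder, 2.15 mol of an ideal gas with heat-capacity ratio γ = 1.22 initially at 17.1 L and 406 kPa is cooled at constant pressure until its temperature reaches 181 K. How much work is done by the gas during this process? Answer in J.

T₁ = P₁V₁/(nR) = 406×17.1/(2.15×8.314) = 388 K.
Isobaric: P stays 406 kPa; V/T = const ⇒ T₂ = 181 K, V₂ = 7.97 L.
W = PΔV = 406×(7.97−17.1) kPa·L = -3710 J.

-3710 J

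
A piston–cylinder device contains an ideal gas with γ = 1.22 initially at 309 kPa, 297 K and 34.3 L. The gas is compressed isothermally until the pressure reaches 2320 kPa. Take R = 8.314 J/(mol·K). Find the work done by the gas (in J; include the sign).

-21400 J

n = P₁V₁/(RT₁) = 309×34.3/(8.314×297) = 4.29 mol.
Isothermal: T stays 297 K; PV = const ⇒ V₂ = 4.57 L, P₂ = 2320 kPa.
W = nRT ln(V₂/V₁) = 4.29×8.314×297×ln(0.133) = -21400 J.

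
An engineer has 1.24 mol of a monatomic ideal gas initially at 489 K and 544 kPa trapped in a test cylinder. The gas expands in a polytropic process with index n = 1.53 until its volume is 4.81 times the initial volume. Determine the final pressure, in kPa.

V₁ = nRT₁/P₁ = 1.24×8.314×489/544 = 9.27 L.
Polytropic n=1.53: T₂ = T₁(V₁/V₂)^(n−1) = 489×(0.208)^0.53 = 213 K; P₂ = P₁(V₁/V₂)^n = 49.2 kPa.

49.2 kPa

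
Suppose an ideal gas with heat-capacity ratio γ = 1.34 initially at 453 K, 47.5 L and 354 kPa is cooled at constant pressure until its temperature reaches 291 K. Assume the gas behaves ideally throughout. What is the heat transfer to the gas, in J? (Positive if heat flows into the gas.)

-23700 J

n = P₁V₁/(RT₁) = 354×47.5/(8.314×453) = 4.46 mol.
Isobaric: P stays 354 kPa; V/T = const ⇒ T₂ = 291 K, V₂ = 30.5 L.
W = PΔV = 354×(30.5−47.5) kPa·L = -6010 J.
ΔU = nCvΔT = 4.46×24.5×(291−453) = -17700 J.
Q = ΔU + W = nCpΔT = -23700 J.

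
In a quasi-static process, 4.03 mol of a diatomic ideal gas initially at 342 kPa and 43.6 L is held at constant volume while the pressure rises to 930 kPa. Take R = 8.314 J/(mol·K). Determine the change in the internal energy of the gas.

T₁ = P₁V₁/(nR) = 342×43.6/(4.03×8.314) = 445 K.
Isochoric: V stays 43.6 L; P/T = const ⇒ T₂ = 1210 K, P₂ = 930 kPa.
For an ideal gas ΔU = nCvΔT with Cv = (5/2)R = 20.8 J/(mol·K).
ΔU = 4.03×20.8×(1210−445) = 64100 J.

64100 J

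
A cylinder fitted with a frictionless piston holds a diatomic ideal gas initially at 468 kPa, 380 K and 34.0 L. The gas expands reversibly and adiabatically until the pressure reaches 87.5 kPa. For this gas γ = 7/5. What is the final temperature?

Adiabatic: T₂/T₁ = (P₂/P₁)^((γ−1)/γ) ⇒ T₂ = 380×(0.187)^0.286 = 235 K; V₂ = 113 L.

235 K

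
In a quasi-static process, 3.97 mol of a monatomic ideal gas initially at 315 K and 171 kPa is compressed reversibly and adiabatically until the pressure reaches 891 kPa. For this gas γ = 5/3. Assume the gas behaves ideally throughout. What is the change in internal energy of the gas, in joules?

V₁ = nRT₁/P₁ = 3.97×8.314×315/171 = 60.8 L.
Adiabatic: T₂/T₁ = (P₂/P₁)^((γ−1)/γ) ⇒ T₂ = 315×(5.21)^0.400 = 610 K; V₂ = 22.6 L.
For an ideal gas ΔU = nCvΔT with Cv = (3/2)R = 12.5 J/(mol·K).
ΔU = 3.97×12.5×(610−315) = 14600 J.

14600 J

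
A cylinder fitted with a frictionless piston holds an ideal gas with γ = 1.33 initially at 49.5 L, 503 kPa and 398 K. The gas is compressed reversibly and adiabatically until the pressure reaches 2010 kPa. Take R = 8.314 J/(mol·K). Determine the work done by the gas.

n = P₁V₁/(RT₁) = 503×49.5/(8.314×398) = 7.52 mol.
Adiabatic: T₂/T₁ = (P₂/P₁)^((γ−1)/γ) ⇒ T₂ = 398×(4.00)^0.248 = 561 K; V₂ = 17.5 L.
ΔU = nCvΔT = 7.52×25.2×(561−398) = 30900 J.
Q = 0 for an adiabatic process, so W = −ΔU = -30900 J.

-30900 J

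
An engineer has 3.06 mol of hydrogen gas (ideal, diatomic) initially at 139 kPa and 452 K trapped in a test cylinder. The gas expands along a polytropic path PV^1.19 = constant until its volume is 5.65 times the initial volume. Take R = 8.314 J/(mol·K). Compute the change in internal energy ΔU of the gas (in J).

V₁ = nRT₁/P₁ = 3.06×8.314×452/139 = 82.7 L.
Polytropic n=1.19: T₂ = T₁(V₁/V₂)^(n−1) = 452×(0.177)^0.19 = 325 K; P₂ = P₁(V₁/V₂)^n = 17.7 kPa.
For an ideal gas ΔU = nCvΔT with Cv = (5/2)R = 20.8 J/(mol·K).
ΔU = 3.06×20.8×(325−452) = -8060 J.

-8060 J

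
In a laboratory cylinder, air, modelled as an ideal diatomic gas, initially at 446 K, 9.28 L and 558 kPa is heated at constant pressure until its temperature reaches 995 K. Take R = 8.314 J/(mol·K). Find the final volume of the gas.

20.7 L

Isobaric: P stays 558 kPa; V/T = const ⇒ T₂ = 995 K, V₂ = 20.7 L.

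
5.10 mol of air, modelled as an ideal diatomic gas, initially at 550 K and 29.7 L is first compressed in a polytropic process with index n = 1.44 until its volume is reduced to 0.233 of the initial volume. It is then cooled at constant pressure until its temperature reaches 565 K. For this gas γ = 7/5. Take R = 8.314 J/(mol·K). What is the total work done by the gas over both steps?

-67900 J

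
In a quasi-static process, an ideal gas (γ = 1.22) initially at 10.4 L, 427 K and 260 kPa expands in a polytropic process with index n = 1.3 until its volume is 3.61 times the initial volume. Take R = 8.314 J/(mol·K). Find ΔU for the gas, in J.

-3930 J

n = P₁V₁/(RT₁) = 260×10.4/(8.314×427) = 0.762 mol.
Polytropic n=1.3: T₂ = T₁(V₁/V₂)^(n−1) = 427×(0.277)^0.30 = 291 K; P₂ = P₁(V₁/V₂)^n = 49.0 kPa.
For an ideal gas ΔU = nCvΔT with Cv = R/(γ−1) = 37.8 J/(mol·K).
ΔU = 0.762×37.8×(291−427) = -3930 J.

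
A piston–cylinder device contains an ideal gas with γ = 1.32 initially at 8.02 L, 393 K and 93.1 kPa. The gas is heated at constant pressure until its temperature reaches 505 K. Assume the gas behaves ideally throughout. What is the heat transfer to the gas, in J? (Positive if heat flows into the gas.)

n = P₁V₁/(RT₁) = 93.1×8.02/(8.314×393) = 0.229 mol.
Isobaric: P stays 93.1 kPa; V/T = const ⇒ T₂ = 505 K, V₂ = 10.3 L.
W = PΔV = 93.1×(10.3−8.02) kPa·L = 213 J.
ΔU = nCvΔT = 0.229×26.0×(505−393) = 665 J.
Q = ΔU + W = nCpΔT = 878 J.

878 J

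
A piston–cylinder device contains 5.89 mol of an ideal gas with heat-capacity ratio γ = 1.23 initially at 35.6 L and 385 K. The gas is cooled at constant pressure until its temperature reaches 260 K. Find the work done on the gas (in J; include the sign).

6120 J

P₁ = nRT₁/V₁ = 5.89×8.314×385/35.6 = 530 kPa.
Isobaric: P stays 530 kPa; V/T = const ⇒ T₂ = 260 K, V₂ = 24.0 L.
W = PΔV = 530×(24.0−35.6) kPa·L = -6120 J.
Work done on the gas = −W_by = 6120 J.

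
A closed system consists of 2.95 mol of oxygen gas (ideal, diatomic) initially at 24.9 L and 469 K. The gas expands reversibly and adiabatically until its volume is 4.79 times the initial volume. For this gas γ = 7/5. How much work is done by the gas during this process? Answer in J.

13400 J

P₁ = nRT₁/V₁ = 2.95×8.314×469/24.9 = 462 kPa.
Adiabatic: TV^(γ−1) = const ⇒ T₂ = 469×(0.209)^0.400 = 251 K; PV^γ = const ⇒ P₂ = 51.5 kPa.
ΔU = nCvΔT = 2.95×20.8×(251−469) = -13400 J.
Q = 0 for an adiabatic process, so W = −ΔU = 13400 J.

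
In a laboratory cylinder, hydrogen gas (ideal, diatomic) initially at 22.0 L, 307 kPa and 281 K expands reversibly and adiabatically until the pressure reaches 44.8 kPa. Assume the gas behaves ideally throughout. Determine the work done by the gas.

7140 J

n = P₁V₁/(RT₁) = 307×22.0/(8.314×281) = 2.89 mol.
Adiabatic: T₂/T₁ = (P₂/P₁)^((γ−1)/γ) ⇒ T₂ = 281×(0.146)^0.286 = 162 K; V₂ = 87.0 L.
ΔU = nCvΔT = 2.89×20.8×(162−281) = -7140 J.
Q = 0 for an adiabatic process, so W = −ΔU = 7140 J.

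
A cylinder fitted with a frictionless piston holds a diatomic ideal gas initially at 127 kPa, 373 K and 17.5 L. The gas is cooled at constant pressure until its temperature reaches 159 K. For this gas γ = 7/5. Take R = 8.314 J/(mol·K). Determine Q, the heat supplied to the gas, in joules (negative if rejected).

n = P₁V₁/(RT₁) = 127×17.5/(8.314×373) = 0.717 mol.
Isobaric: P stays 127 kPa; V/T = const ⇒ T₂ = 159 K, V₂ = 7.46 L.
W = PΔV = 127×(7.46−17.5) kPa·L = -1280 J.
ΔU = nCvΔT = 0.717×20.8×(159−373) = -3190 J.
Q = ΔU + W = nCpΔT = -4460 J.

-4460 J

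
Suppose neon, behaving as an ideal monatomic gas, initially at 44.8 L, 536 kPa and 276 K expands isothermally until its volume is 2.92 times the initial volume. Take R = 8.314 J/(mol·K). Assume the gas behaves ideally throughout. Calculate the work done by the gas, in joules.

n = P₁V₁/(RT₁) = 536×44.8/(8.314×276) = 10.5 mol.
Isothermal: T stays 276 K; PV = const ⇒ V₂ = 131 L, P₂ = 184 kPa.
W = nRT ln(V₂/V₁) = 10.5×8.314×276×ln(2.92) = 25700 J.

25700 J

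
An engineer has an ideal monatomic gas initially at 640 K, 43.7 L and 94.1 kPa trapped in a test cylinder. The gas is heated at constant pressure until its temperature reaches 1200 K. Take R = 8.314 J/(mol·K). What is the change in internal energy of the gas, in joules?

5400 J

n = P₁V₁/(RT₁) = 94.1×43.7/(8.314×640) = 0.773 mol.
Isobaric: P stays 94.1 kPa; V/T = const ⇒ T₂ = 1200 K, V₂ = 81.9 L.
For an ideal gas ΔU = nCvΔT with Cv = (3/2)R = 12.5 J/(mol·K).
ΔU = 0.773×12.5×(1200−640) = 5400 J.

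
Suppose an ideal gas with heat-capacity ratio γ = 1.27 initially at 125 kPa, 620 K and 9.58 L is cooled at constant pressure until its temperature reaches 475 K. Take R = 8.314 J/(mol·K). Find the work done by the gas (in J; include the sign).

n = P₁V₁/(RT₁) = 125×9.58/(8.314×620) = 0.232 mol.
Isobaric: P stays 125 kPa; V/T = const ⇒ T₂ = 475 K, V₂ = 7.34 L.
W = PΔV = 125×(7.34−9.58) kPa·L = -280 J.

-280 J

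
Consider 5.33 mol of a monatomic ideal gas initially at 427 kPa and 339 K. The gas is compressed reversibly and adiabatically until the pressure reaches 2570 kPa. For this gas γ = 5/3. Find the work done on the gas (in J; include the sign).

23700 J

V₁ = nRT₁/P₁ = 5.33×8.314×339/427 = 35.2 L.
Adiabatic: T₂/T₁ = (P₂/P₁)^((γ−1)/γ) ⇒ T₂ = 339×(6.02)^0.400 = 695 K; V₂ = 12.0 L.
ΔU = nCvΔT = 5.33×12.5×(695−339) = 23700 J.
Q = 0 for an adiabatic process, so W = −ΔU = -23700 J.
Work done on the gas = −W_by = 23700 J.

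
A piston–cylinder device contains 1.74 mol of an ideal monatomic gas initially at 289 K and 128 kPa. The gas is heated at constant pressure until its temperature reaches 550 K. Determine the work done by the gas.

V₁ = nRT₁/P₁ = 1.74×8.314×289/128 = 32.7 L.
Isobaric: P stays 128 kPa; V/T = const ⇒ T₂ = 550 K, V₂ = 62.2 L.
W = PΔV = 128×(62.2−32.7) kPa·L = 3780 J.

3780 J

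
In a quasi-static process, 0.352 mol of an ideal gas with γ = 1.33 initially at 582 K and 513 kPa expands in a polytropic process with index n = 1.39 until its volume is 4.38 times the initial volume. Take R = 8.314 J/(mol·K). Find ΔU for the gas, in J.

V₁ = nRT₁/P₁ = 0.352×8.314×582/513 = 3.32 L.
Polytropic n=1.39: T₂ = T₁(V₁/V₂)^(n−1) = 582×(0.228)^0.39 = 327 K; P₂ = P₁(V₁/V₂)^n = 65.8 kPa.
For an ideal gas ΔU = nCvΔT with Cv = R/(γ−1) = 25.2 J/(mol·K).
ΔU = 0.352×25.2×(327−582) = -2260 J.

-2260 J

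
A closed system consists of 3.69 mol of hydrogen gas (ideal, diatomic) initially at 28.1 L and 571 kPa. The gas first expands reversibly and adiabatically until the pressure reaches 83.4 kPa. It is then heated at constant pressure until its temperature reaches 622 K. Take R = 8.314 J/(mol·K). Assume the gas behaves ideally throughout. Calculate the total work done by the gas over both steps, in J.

26800 J

T₁ = P₁V₁/(nR) = 571×28.1/(3.69×8.314) = 523 K.
Step 1 — Adiabatic: T₂/T₁ = (P₂/P₁)^((γ−1)/γ) ⇒ T₂ = 523×(0.146)^0.286 = 302 K; V₂ = 111 L.
ΔU = nCvΔT = 3.69×20.8×(302−523) = -17000 J.
Q = 0 for an adiabatic process, so W = −ΔU = 17000 J.
State after step 1: P = 83.4 kPa, V = 111 L, T = 302 K.
Step 2 — Isobaric: P stays 83.4 kPa; V/T = const ⇒ T₂ = 622 K, V₂ = 229 L.
W = PΔV = 83.4×(229−111) kPa·L = 9820 J.
ΔU = nCvΔT = 3.69×20.8×(622−302) = 24600 J.
Q = ΔU + W = nCpΔT = 34400 J.
Net over both steps: W = 26800 J, Q = 34400 J, ΔU = 7590 J.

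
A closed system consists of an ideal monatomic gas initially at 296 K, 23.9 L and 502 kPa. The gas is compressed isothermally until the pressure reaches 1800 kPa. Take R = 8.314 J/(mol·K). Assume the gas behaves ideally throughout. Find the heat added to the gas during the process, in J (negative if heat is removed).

-15300 J

n = P₁V₁/(RT₁) = 502×23.9/(8.314×296) = 4.88 mol.
Isothermal: T stays 296 K; PV = const ⇒ V₂ = 6.67 L, P₂ = 1800 kPa.
ΔU = 0 (ideal gas, T constant).
W = nRT ln(V₂/V₁) = 4.88×8.314×296×ln(0.279) = -15300 J.
Q = ΔU + W = -15300 J.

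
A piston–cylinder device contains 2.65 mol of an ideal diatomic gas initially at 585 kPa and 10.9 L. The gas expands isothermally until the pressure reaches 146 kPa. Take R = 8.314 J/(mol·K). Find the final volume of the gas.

T₁ = P₁V₁/(nR) = 585×10.9/(2.65×8.314) = 289 K.
Isothermal: T stays 289 K; PV = const ⇒ V₂ = 43.7 L, P₂ = 146 kPa.

43.7 L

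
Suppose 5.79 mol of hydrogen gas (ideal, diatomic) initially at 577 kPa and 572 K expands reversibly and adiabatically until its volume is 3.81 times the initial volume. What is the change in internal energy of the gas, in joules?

-28500 J

V₁ = nRT₁/P₁ = 5.79×8.314×572/577 = 47.7 L.
Adiabatic: TV^(γ−1) = const ⇒ T₂ = 572×(0.262)^0.400 = 335 K; PV^γ = const ⇒ P₂ = 88.7 kPa.
For an ideal gas ΔU = nCvΔT with Cv = (5/2)R = 20.8 J/(mol·K).
ΔU = 5.79×20.8×(335−572) = -28500 J.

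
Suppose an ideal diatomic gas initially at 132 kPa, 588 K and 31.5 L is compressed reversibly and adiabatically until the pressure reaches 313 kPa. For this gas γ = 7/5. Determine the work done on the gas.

2910 J

n = P₁V₁/(RT₁) = 132×31.5/(8.314×588) = 0.851 mol.
Adiabatic: T₂/T₁ = (P₂/P₁)^((γ−1)/γ) ⇒ T₂ = 588×(2.37)^0.286 = 753 K; V₂ = 17.0 L.
ΔU = nCvΔT = 0.851×20.8×(753−588) = 2910 J.
Q = 0 for an adiabatic process, so W = −ΔU = -2910 J.
Work done on the gas = −W_by = 2910 J.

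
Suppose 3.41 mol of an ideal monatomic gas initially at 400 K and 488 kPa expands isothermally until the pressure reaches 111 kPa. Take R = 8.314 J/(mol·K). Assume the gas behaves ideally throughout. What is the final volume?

102 L

V₁ = nRT₁/P₁ = 3.41×8.314×400/488 = 23.2 L.
Isothermal: T stays 400 K; PV = const ⇒ V₂ = 102 L, P₂ = 111 kPa.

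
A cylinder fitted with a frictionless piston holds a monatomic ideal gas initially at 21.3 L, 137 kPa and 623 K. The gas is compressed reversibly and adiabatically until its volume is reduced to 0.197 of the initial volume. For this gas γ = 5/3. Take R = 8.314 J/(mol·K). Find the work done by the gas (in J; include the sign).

n = P₁V₁/(RT₁) = 137×21.3/(8.314×623) = 0.563 mol.
Adiabatic: TV^(γ−1) = const ⇒ T₂ = 623×(5.08)^0.667 = 1840 K; PV^γ = const ⇒ P₂ = 2050 kPa.
ΔU = nCvΔT = 0.563×12.5×(1840−623) = 8550 J.
Q = 0 for an adiabatic process, so W = −ΔU = -8550 J.

-8550 J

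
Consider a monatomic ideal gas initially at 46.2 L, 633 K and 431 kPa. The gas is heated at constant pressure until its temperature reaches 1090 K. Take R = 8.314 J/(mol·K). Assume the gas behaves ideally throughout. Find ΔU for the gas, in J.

n = P₁V₁/(RT₁) = 431×46.2/(8.314×633) = 3.78 mol.
Isobaric: P stays 431 kPa; V/T = const ⇒ T₂ = 1090 K, V₂ = 79.6 L.
For an ideal gas ΔU = nCvΔT with Cv = (3/2)R = 12.5 J/(mol·K).
ΔU = 3.78×12.5×(1090−633) = 21600 J.

21600 J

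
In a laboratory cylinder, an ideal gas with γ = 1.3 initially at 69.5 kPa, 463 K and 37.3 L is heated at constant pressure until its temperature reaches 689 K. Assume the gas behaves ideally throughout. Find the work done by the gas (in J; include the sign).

1270 J

n = P₁V₁/(RT₁) = 69.5×37.3/(8.314×463) = 0.673 mol.
Isobaric: P stays 69.5 kPa; V/T = const ⇒ T₂ = 689 K, V₂ = 55.5 L.
W = PΔV = 69.5×(55.5−37.3) kPa·L = 1270 J.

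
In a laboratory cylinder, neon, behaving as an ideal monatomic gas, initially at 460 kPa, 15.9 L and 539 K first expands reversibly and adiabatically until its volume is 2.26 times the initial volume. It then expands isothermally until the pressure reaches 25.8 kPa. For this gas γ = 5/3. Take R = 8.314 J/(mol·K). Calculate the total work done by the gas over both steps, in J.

11100 J

n = P₁V₁/(RT₁) = 460×15.9/(8.314×539) = 1.63 mol.
Step 1 — Adiabatic: TV^(γ−1) = const ⇒ T₂ = 539×(0.442)^0.667 = 313 K; PV^γ = const ⇒ P₂ = 118 kPa.
ΔU = nCvΔT = 1.63×12.5×(313−539) = -4600 J.
Q = 0 for an adiabatic process, so W = −ΔU = 4600 J.
State after step 1: P = 118 kPa, V = 35.9 L, T = 313 K.
Step 2 — Isothermal: T stays 313 K; PV = const ⇒ V₂ = 165 L, P₂ = 25.8 kPa.
ΔU = 0 (ideal gas, T constant).
W = nRT ln(V₂/V₁) = 1.63×8.314×313×ln(4.58) = 6460 J.
Q = ΔU + W = 6460 J.
Net over both steps: W = 11100 J, Q = 6460 J, ΔU = -4600 J.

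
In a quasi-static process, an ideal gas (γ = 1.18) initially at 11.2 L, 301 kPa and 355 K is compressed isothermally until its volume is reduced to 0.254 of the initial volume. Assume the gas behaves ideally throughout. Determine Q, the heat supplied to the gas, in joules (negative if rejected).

n = P₁V₁/(RT₁) = 301×11.2/(8.314×355) = 1.14 mol.
Isothermal: T stays 355 K; PV = const ⇒ V₂ = 2.84 L, P₂ = 1190 kPa.
ΔU = 0 (ideal gas, T constant).
W = nRT ln(V₂/V₁) = 1.14×8.314×355×ln(0.254) = -4620 J.
Q = ΔU + W = -4620 J.

-4620 J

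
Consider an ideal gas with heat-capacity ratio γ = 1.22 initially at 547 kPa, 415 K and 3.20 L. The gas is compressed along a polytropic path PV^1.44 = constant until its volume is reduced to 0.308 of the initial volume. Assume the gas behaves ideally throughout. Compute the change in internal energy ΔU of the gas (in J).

n = P₁V₁/(RT₁) = 547×3.20/(8.314×415) = 0.507 mol.
Polytropic n=1.44: T₂ = T₁(V₁/V₂)^(n−1) = 415×(3.25)^0.44 = 697 K; P₂ = P₁(V₁/V₂)^n = 2980 kPa.
For an ideal gas ΔU = nCvΔT with Cv = R/(γ−1) = 37.8 J/(mol·K).
ΔU = 0.507×37.8×(697−415) = 5400 J.

5400 J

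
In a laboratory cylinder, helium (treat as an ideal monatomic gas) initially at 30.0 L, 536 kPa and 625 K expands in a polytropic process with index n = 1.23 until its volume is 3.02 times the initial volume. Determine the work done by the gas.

15700 J

n = P₁V₁/(RT₁) = 536×30.0/(8.314×625) = 3.09 mol.
Polytropic n=1.23: T₂ = T₁(V₁/V₂)^(n−1) = 625×(0.331)^0.23 = 485 K; P₂ = P₁(V₁/V₂)^n = 138 kPa.
W = (P₁V₁−P₂V₂)/(n−1) = (536×30.0−138×90.6)/0.23 = 15700 J.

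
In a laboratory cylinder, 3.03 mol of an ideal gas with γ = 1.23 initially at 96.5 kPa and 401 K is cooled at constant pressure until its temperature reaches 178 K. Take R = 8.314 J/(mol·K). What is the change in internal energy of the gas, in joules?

V₁ = nRT₁/P₁ = 3.03×8.314×401/96.5 = 105 L.
Isobaric: P stays 96.5 kPa; V/T = const ⇒ T₂ = 178 K, V₂ = 46.5 L.
For an ideal gas ΔU = nCvΔT with Cv = R/(γ−1) = 36.1 J/(mol·K).
ΔU = 3.03×36.1×(178−401) = -24400 J.

-24400 J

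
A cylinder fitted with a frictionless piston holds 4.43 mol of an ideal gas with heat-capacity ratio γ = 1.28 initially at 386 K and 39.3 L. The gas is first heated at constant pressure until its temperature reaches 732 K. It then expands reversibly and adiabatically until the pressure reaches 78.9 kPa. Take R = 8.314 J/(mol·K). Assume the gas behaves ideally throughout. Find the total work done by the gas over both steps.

P₁ = nRT₁/V₁ = 4.43×8.314×386/39.3 = 362 kPa.
Step 1 — Isobaric: P stays 362 kPa; V/T = const ⇒ T₂ = 732 K, V₂ = 74.5 L.
W = PΔV = 362×(74.5−39.3) kPa·L = 12700 J.
ΔU = nCvΔT = 4.43×29.7×(732−386) = 45500 J.
Q = ΔU + W = nCpΔT = 58300 J.
State after step 1: P = 362 kPa, V = 74.5 L, T = 732 K.
Step 2 — Adiabatic: T₂/T₁ = (P₂/P₁)^((γ−1)/γ) ⇒ T₂ = 732×(0.218)^0.219 = 525 K; V₂ = 245 L.
ΔU = nCvΔT = 4.43×29.7×(525−732) = -27300 J.
Q = 0 for an adiabatic process, so W = −ΔU = 27300 J.
Net over both steps: W = 40000 J, Q = 58300 J, ΔU = 18200 J.

40000 J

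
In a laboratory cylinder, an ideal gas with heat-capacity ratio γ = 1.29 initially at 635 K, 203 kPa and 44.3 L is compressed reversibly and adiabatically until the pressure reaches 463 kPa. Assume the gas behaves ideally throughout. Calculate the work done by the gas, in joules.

-6320 J

n = P₁V₁/(RT₁) = 203×44.3/(8.314×635) = 1.70 mol.
Adiabatic: T₂/T₁ = (P₂/P₁)^((γ−1)/γ) ⇒ T₂ = 635×(2.28)^0.225 = 764 K; V₂ = 23.4 L.
ΔU = nCvΔT = 1.70×28.7×(764−635) = 6320 J.
Q = 0 for an adiabatic process, so W = −ΔU = -6320 J.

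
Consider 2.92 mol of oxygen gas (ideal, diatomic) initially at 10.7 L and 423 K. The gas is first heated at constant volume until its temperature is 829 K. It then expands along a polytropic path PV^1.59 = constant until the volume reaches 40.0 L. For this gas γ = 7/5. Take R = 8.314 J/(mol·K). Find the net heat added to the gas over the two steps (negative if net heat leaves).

P₁ = nRT₁/V₁ = 2.92×8.314×423/10.7 = 960 kPa.
Step 1 — Isochoric: V stays 10.7 L; P/T = const ⇒ T₂ = 829 K, P₂ = 1880 kPa.
W = 0 (no volume change).
ΔU = nCvΔT = 2.92×20.8×(829−423) = 24600 J.
Q = ΔU = 24600 J.
State after step 1: P = 1880 kPa, V = 10.7 L, T = 829 K.
Step 2 — Polytropic n=1.59: T₂ = T₁(V₁/V₂)^(n−1) = 829×(0.267)^0.59 = 381 K; P₂ = P₁(V₁/V₂)^n = 231 kPa.
W = (P₁V₁−P₂V₂)/(n−1) = (1880×10.7−231×40.0)/0.59 = 18400 J.
ΔU = nCvΔT = 2.92×20.8×(381−829) = -27200 J.
Q = ΔU + W = -8760 J.
Net over both steps: W = 18400 J, Q = 15900 J, ΔU = -2560 J.

15900 J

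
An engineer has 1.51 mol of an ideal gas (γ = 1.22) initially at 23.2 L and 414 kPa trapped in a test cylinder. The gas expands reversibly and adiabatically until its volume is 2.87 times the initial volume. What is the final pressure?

T₁ = P₁V₁/(nR) = 414×23.2/(1.51×8.314) = 765 K.
Adiabatic: TV^(γ−1) = const ⇒ T₂ = 765×(0.348)^0.220 = 607 K; PV^γ = const ⇒ P₂ = 114 kPa.

114 kPa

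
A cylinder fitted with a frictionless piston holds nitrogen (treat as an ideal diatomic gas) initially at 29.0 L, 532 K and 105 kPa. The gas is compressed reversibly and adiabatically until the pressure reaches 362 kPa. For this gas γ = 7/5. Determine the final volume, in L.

12.0 L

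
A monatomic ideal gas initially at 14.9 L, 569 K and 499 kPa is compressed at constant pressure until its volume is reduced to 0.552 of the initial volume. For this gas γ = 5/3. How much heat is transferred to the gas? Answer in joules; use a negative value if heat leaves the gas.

-8330 J

n = P₁V₁/(RT₁) = 499×14.9/(8.314×569) = 1.57 mol.
Isobaric: P stays 499 kPa; V/T = const ⇒ T₂ = 314 K, V₂ = 8.22 L.
W = PΔV = 499×(8.22−14.9) kPa·L = -3330 J.
ΔU = nCvΔT = 1.57×12.5×(314−569) = -5000 J.
Q = ΔU + W = nCpΔT = -8330 J.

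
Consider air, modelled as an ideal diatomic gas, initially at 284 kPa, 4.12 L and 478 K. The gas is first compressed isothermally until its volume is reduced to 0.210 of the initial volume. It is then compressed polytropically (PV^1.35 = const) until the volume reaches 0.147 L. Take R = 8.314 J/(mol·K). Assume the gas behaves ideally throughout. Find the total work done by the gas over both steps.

-4700 J

n = P₁V₁/(RT₁) = 284×4.12/(8.314×478) = 0.294 mol.
Step 1 — Isothermal: T stays 478 K; PV = const ⇒ V₂ = 0.865 L, P₂ = 1350 kPa.
ΔU = 0 (ideal gas, T constant).
W = nRT ln(V₂/V₁) = 0.294×8.314×478×ln(0.210) = -1830 J.
Q = ΔU + W = -1830 J.
State after step 1: P = 1350 kPa, V = 0.865 L, T = 478 K.
Step 2 — Polytropic n=1.35: T₂ = T₁(V₁/V₂)^(n−1) = 478×(5.89)^0.35 = 889 K; P₂ = P₁(V₁/V₂)^n = 14800 kPa.
W = (P₁V₁−P₂V₂)/(n−1) = (1350×0.865−14800×0.147)/0.35 = -2870 J.
ΔU = nCvΔT = 0.294×20.8×(889−478) = 2510 J.
Q = ΔU + W = -359 J.
Net over both steps: W = -4700 J, Q = -2190 J, ΔU = 2510 J.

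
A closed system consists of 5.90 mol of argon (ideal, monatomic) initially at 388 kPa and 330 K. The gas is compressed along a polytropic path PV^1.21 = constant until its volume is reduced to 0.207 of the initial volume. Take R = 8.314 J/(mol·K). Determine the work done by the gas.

-30200 J

V₁ = nRT₁/P₁ = 5.90×8.314×330/388 = 41.7 L.
Polytropic n=1.21: T₂ = T₁(V₁/V₂)^(n−1) = 330×(4.83)^0.21 = 459 K; P₂ = P₁(V₁/V₂)^n = 2610 kPa.
W = (P₁V₁−P₂V₂)/(n−1) = (388×41.7−2610×8.64)/0.21 = -30200 J.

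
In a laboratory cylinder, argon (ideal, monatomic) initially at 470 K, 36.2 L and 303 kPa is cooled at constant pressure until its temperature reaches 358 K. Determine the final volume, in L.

27.6 L

Isobaric: P stays 303 kPa; V/T = const ⇒ T₂ = 358 K, V₂ = 27.6 L.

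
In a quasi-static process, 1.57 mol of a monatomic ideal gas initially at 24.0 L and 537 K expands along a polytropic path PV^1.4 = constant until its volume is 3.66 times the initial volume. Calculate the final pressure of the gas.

47.5 kPa

P₁ = nRT₁/V₁ = 1.57×8.314×537/24.0 = 292 kPa.
Polytropic n=1.4: T₂ = T₁(V₁/V₂)^(n−1) = 537×(0.273)^0.40 = 320 K; P₂ = P₁(V₁/V₂)^n = 47.5 kPa.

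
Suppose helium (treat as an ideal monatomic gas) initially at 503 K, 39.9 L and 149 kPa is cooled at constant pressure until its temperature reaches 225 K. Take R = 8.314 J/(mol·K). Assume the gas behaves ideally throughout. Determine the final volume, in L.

Isobaric: P stays 149 kPa; V/T = const ⇒ T₂ = 225 K, V₂ = 17.8 L.

17.8 L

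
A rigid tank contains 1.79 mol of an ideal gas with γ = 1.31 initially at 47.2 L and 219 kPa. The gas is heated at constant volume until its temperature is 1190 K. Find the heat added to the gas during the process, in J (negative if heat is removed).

23800 J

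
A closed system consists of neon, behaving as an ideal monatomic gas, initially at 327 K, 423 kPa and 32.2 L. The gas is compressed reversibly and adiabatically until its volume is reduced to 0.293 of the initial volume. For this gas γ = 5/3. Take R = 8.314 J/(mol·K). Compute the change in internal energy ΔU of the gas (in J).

n = P₁V₁/(RT₁) = 423×32.2/(8.314×327) = 5.01 mol.
Adiabatic: TV^(γ−1) = const ⇒ T₂ = 327×(3.41)^0.667 = 741 K; PV^γ = const ⇒ P₂ = 3270 kPa.
For an ideal gas ΔU = nCvΔT with Cv = (3/2)R = 12.5 J/(mol·K).
ΔU = 5.01×12.5×(741−327) = 25900 J.

25900 J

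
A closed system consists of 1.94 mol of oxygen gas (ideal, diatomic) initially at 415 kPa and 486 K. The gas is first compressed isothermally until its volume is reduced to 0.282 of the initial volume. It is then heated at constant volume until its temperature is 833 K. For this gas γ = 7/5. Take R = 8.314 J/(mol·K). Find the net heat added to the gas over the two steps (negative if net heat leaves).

V₁ = nRT₁/P₁ = 1.94×8.314×486/415 = 18.9 L.
Step 1 — Isothermal: T stays 486 K; PV = const ⇒ V₂ = 5.33 L, P₂ = 1470 kPa.
ΔU = 0 (ideal gas, T constant).
W = nRT ln(V₂/V₁) = 1.94×8.314×486×ln(0.282) = -9920 J.
Q = ΔU + W = -9920 J.
State after step 1: P = 1470 kPa, V = 5.33 L, T = 486 K.
Step 2 — Isochoric: V stays 5.33 L; P/T = const ⇒ T₂ = 833 K, P₂ = 2520 kPa.
W = 0 (no volume change).
ΔU = nCvΔT = 1.94×20.8×(833−486) = 14000 J.
Q = ΔU = 14000 J.
Net over both steps: W = -9920 J, Q = 4070 J, ΔU = 14000 J.

4070 J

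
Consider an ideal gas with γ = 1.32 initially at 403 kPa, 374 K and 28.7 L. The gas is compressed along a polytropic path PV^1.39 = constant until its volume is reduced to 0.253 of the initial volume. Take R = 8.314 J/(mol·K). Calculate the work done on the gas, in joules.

21000 J

n = P₁V₁/(RT₁) = 403×28.7/(8.314×374) = 3.72 mol.
Polytropic n=1.39: T₂ = T₁(V₁/V₂)^(n−1) = 374×(3.95)^0.39 = 639 K; P₂ = P₁(V₁/V₂)^n = 2720 kPa.
W = (P₁V₁−P₂V₂)/(n−1) = (403×28.7−2720×7.26)/0.39 = -21000 J.
Work done on the gas = −W_by = 21000 J.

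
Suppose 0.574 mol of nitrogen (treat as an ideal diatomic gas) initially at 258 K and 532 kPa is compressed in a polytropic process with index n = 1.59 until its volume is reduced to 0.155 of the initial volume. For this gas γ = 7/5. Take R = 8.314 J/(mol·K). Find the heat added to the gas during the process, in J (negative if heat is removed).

V₁ = nRT₁/P₁ = 0.574×8.314×258/532 = 2.31 L.
Polytropic n=1.59: T₂ = T₁(V₁/V₂)^(n−1) = 258×(6.45)^0.59 = 775 K; P₂ = P₁(V₁/V₂)^n = 10300 kPa.
W = (P₁V₁−P₂V₂)/(n−1) = (532×2.31−10300×0.359)/0.59 = -4180 J.
ΔU = nCvΔT = 0.574×20.8×(775−258) = 6170 J.
Q = ΔU + W = 1990 J.

1990 J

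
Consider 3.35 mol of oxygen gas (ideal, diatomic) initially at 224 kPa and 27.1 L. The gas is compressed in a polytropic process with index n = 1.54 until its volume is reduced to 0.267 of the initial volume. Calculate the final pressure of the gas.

T₁ = P₁V₁/(nR) = 224×27.1/(3.35×8.314) = 218 K.
Polytropic n=1.54: T₂ = T₁(V₁/V₂)^(n−1) = 218×(3.75)^0.54 = 445 K; P₂ = P₁(V₁/V₂)^n = 1710 kPa.

1710 kPa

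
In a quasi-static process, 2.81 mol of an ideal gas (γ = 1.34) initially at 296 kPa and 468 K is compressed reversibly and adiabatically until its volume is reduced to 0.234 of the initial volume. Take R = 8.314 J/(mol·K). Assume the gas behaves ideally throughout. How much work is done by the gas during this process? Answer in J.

V₁ = nRT₁/P₁ = 2.81×8.314×468/296 = 36.9 L.
Adiabatic: TV^(γ−1) = const ⇒ T₂ = 468×(4.27)^0.340 = 767 K; PV^γ = const ⇒ P₂ = 2070 kPa.
ΔU = nCvΔT = 2.81×24.5×(767−468) = 20500 J.
Q = 0 for an adiabatic process, so W = −ΔU = -20500 J.

-20500 J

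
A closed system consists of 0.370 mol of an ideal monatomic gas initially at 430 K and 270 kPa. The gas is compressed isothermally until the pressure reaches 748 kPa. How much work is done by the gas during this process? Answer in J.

-1350 J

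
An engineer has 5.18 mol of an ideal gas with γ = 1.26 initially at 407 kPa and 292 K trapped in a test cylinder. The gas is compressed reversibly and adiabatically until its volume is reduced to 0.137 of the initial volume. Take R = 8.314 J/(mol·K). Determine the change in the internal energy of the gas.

32700 J

V₁ = nRT₁/P₁ = 5.18×8.314×292/407 = 30.9 L.
Adiabatic: TV^(γ−1) = const ⇒ T₂ = 292×(7.30)^0.260 = 490 K; PV^γ = const ⇒ P₂ = 4980 kPa.
For an ideal gas ΔU = nCvΔT with Cv = R/(γ−1) = 32.0 J/(mol·K).
ΔU = 5.18×32.0×(490−292) = 32700 J.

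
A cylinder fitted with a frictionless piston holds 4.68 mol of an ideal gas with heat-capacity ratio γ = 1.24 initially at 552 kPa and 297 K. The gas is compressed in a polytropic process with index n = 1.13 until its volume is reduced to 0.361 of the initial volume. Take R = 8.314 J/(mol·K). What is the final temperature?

339 K

V₁ = nRT₁/P₁ = 4.68×8.314×297/552 = 20.9 L.
Polytropic n=1.13: T₂ = T₁(V₁/V₂)^(n−1) = 297×(2.77)^0.13 = 339 K; P₂ = P₁(V₁/V₂)^n = 1750 kPa.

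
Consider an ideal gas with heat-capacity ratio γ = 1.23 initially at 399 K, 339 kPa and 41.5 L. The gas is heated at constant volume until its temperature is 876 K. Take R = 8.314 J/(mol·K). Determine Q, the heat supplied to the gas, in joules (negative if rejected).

73100 J

n = P₁V₁/(RT₁) = 339×41.5/(8.314×399) = 4.24 mol.
Isochoric: V stays 41.5 L; P/T = const ⇒ T₂ = 876 K, P₂ = 744 kPa.
W = 0 (no volume change).
ΔU = nCvΔT = 4.24×36.1×(876−399) = 73100 J.
Q = ΔU = 73100 J.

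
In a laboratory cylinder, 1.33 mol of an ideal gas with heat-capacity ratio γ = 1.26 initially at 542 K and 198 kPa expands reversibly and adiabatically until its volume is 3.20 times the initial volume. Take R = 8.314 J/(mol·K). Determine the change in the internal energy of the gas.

V₁ = nRT₁/P₁ = 1.33×8.314×542/198 = 30.3 L.
Adiabatic: TV^(γ−1) = const ⇒ T₂ = 542×(0.312)^0.260 = 401 K; PV^γ = const ⇒ P₂ = 45.7 kPa.
For an ideal gas ΔU = nCvΔT with Cv = R/(γ−1) = 32.0 J/(mol·K).
ΔU = 1.33×32.0×(401−542) = -6020 J.

-6020 J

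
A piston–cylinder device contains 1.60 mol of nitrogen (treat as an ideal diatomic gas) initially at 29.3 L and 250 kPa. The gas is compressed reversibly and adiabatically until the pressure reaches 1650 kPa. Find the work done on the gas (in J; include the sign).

T₁ = P₁V₁/(nR) = 250×29.3/(1.60×8.314) = 551 K.
Adiabatic: T₂/T₁ = (P₂/P₁)^((γ−1)/γ) ⇒ T₂ = 551×(6.60)^0.286 = 944 K; V₂ = 7.61 L.
ΔU = nCvΔT = 1.60×20.8×(944−551) = 13100 J.
Q = 0 for an adiabatic process, so W = −ΔU = -13100 J.
Work done on the gas = −W_by = 13100 J.

13100 J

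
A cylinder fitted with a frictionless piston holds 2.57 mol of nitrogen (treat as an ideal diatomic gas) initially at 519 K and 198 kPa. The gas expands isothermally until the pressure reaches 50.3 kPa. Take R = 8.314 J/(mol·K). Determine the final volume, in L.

V₁ = nRT₁/P₁ = 2.57×8.314×519/198 = 56.0 L.
Isothermal: T stays 519 K; PV = const ⇒ V₂ = 220 L, P₂ = 50.3 kPa.

220 L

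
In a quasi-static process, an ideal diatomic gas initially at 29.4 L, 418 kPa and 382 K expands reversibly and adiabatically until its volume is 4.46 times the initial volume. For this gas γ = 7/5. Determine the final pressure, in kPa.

Adiabatic: TV^(γ−1) = const ⇒ T₂ = 382×(0.224)^0.400 = 210 K; PV^γ = const ⇒ P₂ = 51.5 kPa.

51.5 kPa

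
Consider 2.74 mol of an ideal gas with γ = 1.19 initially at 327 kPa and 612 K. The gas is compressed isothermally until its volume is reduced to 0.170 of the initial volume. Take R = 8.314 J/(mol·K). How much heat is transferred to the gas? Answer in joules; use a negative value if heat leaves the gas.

V₁ = nRT₁/P₁ = 2.74×8.314×612/327 = 42.6 L.
Isothermal: T stays 612 K; PV = const ⇒ V₂ = 7.25 L, P₂ = 1920 kPa.
ΔU = 0 (ideal gas, T constant).
W = nRT ln(V₂/V₁) = 2.74×8.314×612×ln(0.170) = -24700 J.
Q = ΔU + W = -24700 J.

-24700 J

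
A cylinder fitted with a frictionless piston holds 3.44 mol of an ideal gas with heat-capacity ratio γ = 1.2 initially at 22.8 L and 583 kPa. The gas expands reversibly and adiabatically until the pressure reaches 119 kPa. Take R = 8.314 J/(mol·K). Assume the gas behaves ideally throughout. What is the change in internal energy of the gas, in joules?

-15500 J

T₁ = P₁V₁/(nR) = 583×22.8/(3.44×8.314) = 465 K.
Adiabatic: T₂/T₁ = (P₂/P₁)^((γ−1)/γ) ⇒ T₂ = 465×(0.204)^0.167 = 357 K; V₂ = 85.7 L.
For an ideal gas ΔU = nCvΔT with Cv = R/(γ−1) = 41.6 J/(mol·K).
ΔU = 3.44×41.6×(357−465) = -15500 J.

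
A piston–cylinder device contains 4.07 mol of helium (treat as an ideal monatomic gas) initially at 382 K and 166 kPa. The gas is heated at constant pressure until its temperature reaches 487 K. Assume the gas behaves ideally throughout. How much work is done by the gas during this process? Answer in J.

V₁ = nRT₁/P₁ = 4.07×8.314×382/166 = 77.9 L.
Isobaric: P stays 166 kPa; V/T = const ⇒ T₂ = 487 K, V₂ = 99.3 L.
W = PΔV = 166×(99.3−77.9) kPa·L = 3550 J.

3550 J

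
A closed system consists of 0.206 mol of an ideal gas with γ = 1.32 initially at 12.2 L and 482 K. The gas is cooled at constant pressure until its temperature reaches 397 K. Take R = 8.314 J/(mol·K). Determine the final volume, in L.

10.0 L

P₁ = nRT₁/V₁ = 0.206×8.314×482/12.2 = 67.7 kPa.
Isobaric: P stays 67.7 kPa; V/T = const ⇒ T₂ = 397 K, V₂ = 10.0 L.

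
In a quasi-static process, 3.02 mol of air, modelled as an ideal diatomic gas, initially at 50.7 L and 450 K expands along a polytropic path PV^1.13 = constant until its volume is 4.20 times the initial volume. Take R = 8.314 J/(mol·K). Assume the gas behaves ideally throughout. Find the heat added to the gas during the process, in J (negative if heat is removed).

9980 J

P₁ = nRT₁/V₁ = 3.02×8.314×450/50.7 = 223 kPa.
Polytropic n=1.13: T₂ = T₁(V₁/V₂)^(n−1) = 450×(0.238)^0.13 = 373 K; P₂ = P₁(V₁/V₂)^n = 44.0 kPa.
W = (P₁V₁−P₂V₂)/(n−1) = (223×50.7−44.0×213)/0.13 = 14800 J.
ΔU = nCvΔT = 3.02×20.8×(373−450) = -4810 J.
Q = ΔU + W = 9980 J.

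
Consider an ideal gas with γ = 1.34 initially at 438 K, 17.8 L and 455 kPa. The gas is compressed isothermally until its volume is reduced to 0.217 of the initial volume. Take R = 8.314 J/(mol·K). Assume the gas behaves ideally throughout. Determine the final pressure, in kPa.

2100 kPa

Isothermal: T stays 438 K; PV = const ⇒ V₂ = 3.86 L, P₂ = 2100 kPa.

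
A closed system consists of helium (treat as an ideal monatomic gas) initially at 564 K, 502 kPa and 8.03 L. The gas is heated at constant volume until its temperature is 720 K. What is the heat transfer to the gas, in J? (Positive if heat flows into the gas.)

1670 J

n = P₁V₁/(RT₁) = 502×8.03/(8.314×564) = 0.860 mol.
Isochoric: V stays 8.03 L; P/T = const ⇒ T₂ = 720 K, P₂ = 641 kPa.
W = 0 (no volume change).
ΔU = nCvΔT = 0.860×12.5×(720−564) = 1670 J.
Q = ΔU = 1670 J.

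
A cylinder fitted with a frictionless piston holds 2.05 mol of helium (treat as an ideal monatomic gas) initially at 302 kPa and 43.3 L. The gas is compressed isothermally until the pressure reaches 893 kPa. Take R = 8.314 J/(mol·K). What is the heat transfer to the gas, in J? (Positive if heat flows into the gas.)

-14200 J

T₁ = P₁V₁/(nR) = 302×43.3/(2.05×8.314) = 767 K.
Isothermal: T stays 767 K; PV = const ⇒ V₂ = 14.6 L, P₂ = 893 kPa.
ΔU = 0 (ideal gas, T constant).
W = nRT ln(V₂/V₁) = 2.05×8.314×767×ln(0.338) = -14200 J.
Q = ΔU + W = -14200 J.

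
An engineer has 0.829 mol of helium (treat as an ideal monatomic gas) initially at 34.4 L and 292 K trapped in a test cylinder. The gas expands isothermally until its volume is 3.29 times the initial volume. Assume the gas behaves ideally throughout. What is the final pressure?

P₁ = nRT₁/V₁ = 0.829×8.314×292/34.4 = 58.5 kPa.
Isothermal: T stays 292 K; PV = const ⇒ V₂ = 113 L, P₂ = 17.8 kPa.

17.8 kPa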